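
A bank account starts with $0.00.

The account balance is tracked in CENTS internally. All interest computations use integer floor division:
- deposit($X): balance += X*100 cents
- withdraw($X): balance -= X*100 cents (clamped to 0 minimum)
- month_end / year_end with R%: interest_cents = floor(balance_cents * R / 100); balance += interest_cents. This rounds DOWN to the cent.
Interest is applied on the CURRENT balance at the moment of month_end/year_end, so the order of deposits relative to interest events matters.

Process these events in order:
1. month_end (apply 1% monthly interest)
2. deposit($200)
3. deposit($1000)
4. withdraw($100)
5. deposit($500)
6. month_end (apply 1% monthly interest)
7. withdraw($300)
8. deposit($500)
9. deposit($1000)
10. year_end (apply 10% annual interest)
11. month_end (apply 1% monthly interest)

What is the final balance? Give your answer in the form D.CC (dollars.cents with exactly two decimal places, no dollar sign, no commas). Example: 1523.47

Answer: 3128.57

Derivation:
After 1 (month_end (apply 1% monthly interest)): balance=$0.00 total_interest=$0.00
After 2 (deposit($200)): balance=$200.00 total_interest=$0.00
After 3 (deposit($1000)): balance=$1200.00 total_interest=$0.00
After 4 (withdraw($100)): balance=$1100.00 total_interest=$0.00
After 5 (deposit($500)): balance=$1600.00 total_interest=$0.00
After 6 (month_end (apply 1% monthly interest)): balance=$1616.00 total_interest=$16.00
After 7 (withdraw($300)): balance=$1316.00 total_interest=$16.00
After 8 (deposit($500)): balance=$1816.00 total_interest=$16.00
After 9 (deposit($1000)): balance=$2816.00 total_interest=$16.00
After 10 (year_end (apply 10% annual interest)): balance=$3097.60 total_interest=$297.60
After 11 (month_end (apply 1% monthly interest)): balance=$3128.57 total_interest=$328.57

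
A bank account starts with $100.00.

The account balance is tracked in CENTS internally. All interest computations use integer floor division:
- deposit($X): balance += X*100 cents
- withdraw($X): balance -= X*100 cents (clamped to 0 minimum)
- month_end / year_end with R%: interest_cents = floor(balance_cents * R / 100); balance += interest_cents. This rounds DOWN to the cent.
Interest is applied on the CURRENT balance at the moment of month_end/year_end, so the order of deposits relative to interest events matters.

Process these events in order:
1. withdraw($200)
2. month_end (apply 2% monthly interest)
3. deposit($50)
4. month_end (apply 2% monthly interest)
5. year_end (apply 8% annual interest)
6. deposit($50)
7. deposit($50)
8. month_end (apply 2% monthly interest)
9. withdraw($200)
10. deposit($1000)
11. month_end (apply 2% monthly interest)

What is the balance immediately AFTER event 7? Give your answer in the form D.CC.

Answer: 155.08

Derivation:
After 1 (withdraw($200)): balance=$0.00 total_interest=$0.00
After 2 (month_end (apply 2% monthly interest)): balance=$0.00 total_interest=$0.00
After 3 (deposit($50)): balance=$50.00 total_interest=$0.00
After 4 (month_end (apply 2% monthly interest)): balance=$51.00 total_interest=$1.00
After 5 (year_end (apply 8% annual interest)): balance=$55.08 total_interest=$5.08
After 6 (deposit($50)): balance=$105.08 total_interest=$5.08
After 7 (deposit($50)): balance=$155.08 total_interest=$5.08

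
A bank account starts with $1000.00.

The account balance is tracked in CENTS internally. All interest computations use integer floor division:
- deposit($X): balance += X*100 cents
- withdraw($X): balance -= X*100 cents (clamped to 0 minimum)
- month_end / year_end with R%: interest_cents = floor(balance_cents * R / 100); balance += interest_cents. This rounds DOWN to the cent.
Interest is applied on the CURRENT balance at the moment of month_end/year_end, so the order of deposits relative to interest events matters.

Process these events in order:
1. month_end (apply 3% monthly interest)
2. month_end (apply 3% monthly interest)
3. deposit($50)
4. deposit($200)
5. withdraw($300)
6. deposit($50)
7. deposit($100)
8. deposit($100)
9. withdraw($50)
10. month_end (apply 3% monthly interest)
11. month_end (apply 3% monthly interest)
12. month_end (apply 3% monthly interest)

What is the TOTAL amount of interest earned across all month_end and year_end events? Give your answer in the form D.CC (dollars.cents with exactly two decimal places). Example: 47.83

After 1 (month_end (apply 3% monthly interest)): balance=$1030.00 total_interest=$30.00
After 2 (month_end (apply 3% monthly interest)): balance=$1060.90 total_interest=$60.90
After 3 (deposit($50)): balance=$1110.90 total_interest=$60.90
After 4 (deposit($200)): balance=$1310.90 total_interest=$60.90
After 5 (withdraw($300)): balance=$1010.90 total_interest=$60.90
After 6 (deposit($50)): balance=$1060.90 total_interest=$60.90
After 7 (deposit($100)): balance=$1160.90 total_interest=$60.90
After 8 (deposit($100)): balance=$1260.90 total_interest=$60.90
After 9 (withdraw($50)): balance=$1210.90 total_interest=$60.90
After 10 (month_end (apply 3% monthly interest)): balance=$1247.22 total_interest=$97.22
After 11 (month_end (apply 3% monthly interest)): balance=$1284.63 total_interest=$134.63
After 12 (month_end (apply 3% monthly interest)): balance=$1323.16 total_interest=$173.16

Answer: 173.16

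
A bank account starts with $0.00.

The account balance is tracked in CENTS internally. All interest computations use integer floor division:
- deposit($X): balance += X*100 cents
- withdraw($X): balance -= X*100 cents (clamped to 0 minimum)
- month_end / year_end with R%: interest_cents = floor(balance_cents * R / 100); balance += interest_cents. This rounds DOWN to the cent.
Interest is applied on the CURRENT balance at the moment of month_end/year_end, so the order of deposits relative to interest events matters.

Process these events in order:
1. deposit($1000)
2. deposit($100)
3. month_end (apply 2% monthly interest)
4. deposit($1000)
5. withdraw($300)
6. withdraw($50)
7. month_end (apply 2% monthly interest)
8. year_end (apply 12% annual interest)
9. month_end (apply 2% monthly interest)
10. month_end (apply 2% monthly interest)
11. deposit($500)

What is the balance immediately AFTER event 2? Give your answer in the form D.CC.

After 1 (deposit($1000)): balance=$1000.00 total_interest=$0.00
After 2 (deposit($100)): balance=$1100.00 total_interest=$0.00

Answer: 1100.00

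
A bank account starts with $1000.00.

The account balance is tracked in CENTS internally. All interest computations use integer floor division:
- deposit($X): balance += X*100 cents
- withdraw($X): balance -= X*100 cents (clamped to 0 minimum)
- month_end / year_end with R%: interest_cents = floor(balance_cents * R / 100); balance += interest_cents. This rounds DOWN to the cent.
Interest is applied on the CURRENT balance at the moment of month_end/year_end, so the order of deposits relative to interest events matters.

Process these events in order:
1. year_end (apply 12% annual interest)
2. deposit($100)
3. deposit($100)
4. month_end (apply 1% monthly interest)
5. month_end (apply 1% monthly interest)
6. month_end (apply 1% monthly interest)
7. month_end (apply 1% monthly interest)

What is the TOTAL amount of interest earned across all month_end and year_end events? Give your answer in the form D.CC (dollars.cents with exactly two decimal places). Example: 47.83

After 1 (year_end (apply 12% annual interest)): balance=$1120.00 total_interest=$120.00
After 2 (deposit($100)): balance=$1220.00 total_interest=$120.00
After 3 (deposit($100)): balance=$1320.00 total_interest=$120.00
After 4 (month_end (apply 1% monthly interest)): balance=$1333.20 total_interest=$133.20
After 5 (month_end (apply 1% monthly interest)): balance=$1346.53 total_interest=$146.53
After 6 (month_end (apply 1% monthly interest)): balance=$1359.99 total_interest=$159.99
After 7 (month_end (apply 1% monthly interest)): balance=$1373.58 total_interest=$173.58

Answer: 173.58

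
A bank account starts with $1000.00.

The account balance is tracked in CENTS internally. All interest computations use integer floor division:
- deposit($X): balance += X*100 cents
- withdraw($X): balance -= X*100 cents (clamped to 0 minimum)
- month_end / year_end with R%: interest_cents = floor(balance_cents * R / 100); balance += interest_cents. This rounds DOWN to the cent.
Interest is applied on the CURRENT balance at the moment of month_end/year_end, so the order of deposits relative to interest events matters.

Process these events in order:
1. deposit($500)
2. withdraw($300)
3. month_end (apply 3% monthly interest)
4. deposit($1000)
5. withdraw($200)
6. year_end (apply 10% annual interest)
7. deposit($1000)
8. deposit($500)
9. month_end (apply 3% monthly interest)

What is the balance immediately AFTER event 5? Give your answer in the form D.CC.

After 1 (deposit($500)): balance=$1500.00 total_interest=$0.00
After 2 (withdraw($300)): balance=$1200.00 total_interest=$0.00
After 3 (month_end (apply 3% monthly interest)): balance=$1236.00 total_interest=$36.00
After 4 (deposit($1000)): balance=$2236.00 total_interest=$36.00
After 5 (withdraw($200)): balance=$2036.00 total_interest=$36.00

Answer: 2036.00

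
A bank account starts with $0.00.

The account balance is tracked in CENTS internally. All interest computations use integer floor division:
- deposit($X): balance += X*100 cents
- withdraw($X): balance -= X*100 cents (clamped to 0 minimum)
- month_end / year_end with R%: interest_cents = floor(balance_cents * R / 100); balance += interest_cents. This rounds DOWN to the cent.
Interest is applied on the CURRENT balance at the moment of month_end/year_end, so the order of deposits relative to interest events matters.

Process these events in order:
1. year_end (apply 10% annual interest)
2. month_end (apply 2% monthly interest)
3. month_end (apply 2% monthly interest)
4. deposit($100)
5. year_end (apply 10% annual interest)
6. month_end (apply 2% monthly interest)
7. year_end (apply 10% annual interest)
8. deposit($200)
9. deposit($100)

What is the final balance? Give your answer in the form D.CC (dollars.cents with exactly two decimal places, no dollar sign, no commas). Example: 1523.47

After 1 (year_end (apply 10% annual interest)): balance=$0.00 total_interest=$0.00
After 2 (month_end (apply 2% monthly interest)): balance=$0.00 total_interest=$0.00
After 3 (month_end (apply 2% monthly interest)): balance=$0.00 total_interest=$0.00
After 4 (deposit($100)): balance=$100.00 total_interest=$0.00
After 5 (year_end (apply 10% annual interest)): balance=$110.00 total_interest=$10.00
After 6 (month_end (apply 2% monthly interest)): balance=$112.20 total_interest=$12.20
After 7 (year_end (apply 10% annual interest)): balance=$123.42 total_interest=$23.42
After 8 (deposit($200)): balance=$323.42 total_interest=$23.42
After 9 (deposit($100)): balance=$423.42 total_interest=$23.42

Answer: 423.42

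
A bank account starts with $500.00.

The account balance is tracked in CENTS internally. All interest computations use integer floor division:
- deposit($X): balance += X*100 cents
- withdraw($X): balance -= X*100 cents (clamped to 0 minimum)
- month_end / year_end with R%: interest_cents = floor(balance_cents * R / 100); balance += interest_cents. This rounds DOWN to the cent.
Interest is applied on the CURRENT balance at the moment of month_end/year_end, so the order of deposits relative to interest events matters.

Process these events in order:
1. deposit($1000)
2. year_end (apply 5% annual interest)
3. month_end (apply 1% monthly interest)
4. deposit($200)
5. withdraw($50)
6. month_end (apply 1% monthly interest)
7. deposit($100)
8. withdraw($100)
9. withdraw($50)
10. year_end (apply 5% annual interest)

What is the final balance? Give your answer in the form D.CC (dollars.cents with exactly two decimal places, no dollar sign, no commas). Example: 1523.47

Answer: 1793.55

Derivation:
After 1 (deposit($1000)): balance=$1500.00 total_interest=$0.00
After 2 (year_end (apply 5% annual interest)): balance=$1575.00 total_interest=$75.00
After 3 (month_end (apply 1% monthly interest)): balance=$1590.75 total_interest=$90.75
After 4 (deposit($200)): balance=$1790.75 total_interest=$90.75
After 5 (withdraw($50)): balance=$1740.75 total_interest=$90.75
After 6 (month_end (apply 1% monthly interest)): balance=$1758.15 total_interest=$108.15
After 7 (deposit($100)): balance=$1858.15 total_interest=$108.15
After 8 (withdraw($100)): balance=$1758.15 total_interest=$108.15
After 9 (withdraw($50)): balance=$1708.15 total_interest=$108.15
After 10 (year_end (apply 5% annual interest)): balance=$1793.55 total_interest=$193.55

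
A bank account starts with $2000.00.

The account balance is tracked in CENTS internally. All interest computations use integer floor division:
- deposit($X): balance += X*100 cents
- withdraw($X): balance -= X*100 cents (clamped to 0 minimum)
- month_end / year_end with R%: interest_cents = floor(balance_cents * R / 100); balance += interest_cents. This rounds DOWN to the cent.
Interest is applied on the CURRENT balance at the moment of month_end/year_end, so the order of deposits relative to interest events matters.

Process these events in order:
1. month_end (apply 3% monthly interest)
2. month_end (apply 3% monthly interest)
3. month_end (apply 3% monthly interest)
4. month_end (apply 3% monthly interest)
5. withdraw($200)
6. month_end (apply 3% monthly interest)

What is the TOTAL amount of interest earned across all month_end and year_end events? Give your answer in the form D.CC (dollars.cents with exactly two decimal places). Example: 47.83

After 1 (month_end (apply 3% monthly interest)): balance=$2060.00 total_interest=$60.00
After 2 (month_end (apply 3% monthly interest)): balance=$2121.80 total_interest=$121.80
After 3 (month_end (apply 3% monthly interest)): balance=$2185.45 total_interest=$185.45
After 4 (month_end (apply 3% monthly interest)): balance=$2251.01 total_interest=$251.01
After 5 (withdraw($200)): balance=$2051.01 total_interest=$251.01
After 6 (month_end (apply 3% monthly interest)): balance=$2112.54 total_interest=$312.54

Answer: 312.54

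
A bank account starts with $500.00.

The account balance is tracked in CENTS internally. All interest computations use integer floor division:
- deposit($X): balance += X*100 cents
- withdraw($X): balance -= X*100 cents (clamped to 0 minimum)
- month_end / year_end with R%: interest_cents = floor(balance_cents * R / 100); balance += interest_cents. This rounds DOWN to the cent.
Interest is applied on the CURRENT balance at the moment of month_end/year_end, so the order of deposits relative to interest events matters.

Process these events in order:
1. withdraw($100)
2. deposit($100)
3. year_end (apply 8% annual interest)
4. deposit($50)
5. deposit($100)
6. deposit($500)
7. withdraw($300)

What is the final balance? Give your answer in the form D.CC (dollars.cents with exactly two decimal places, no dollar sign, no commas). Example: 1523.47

Answer: 890.00

Derivation:
After 1 (withdraw($100)): balance=$400.00 total_interest=$0.00
After 2 (deposit($100)): balance=$500.00 total_interest=$0.00
After 3 (year_end (apply 8% annual interest)): balance=$540.00 total_interest=$40.00
After 4 (deposit($50)): balance=$590.00 total_interest=$40.00
After 5 (deposit($100)): balance=$690.00 total_interest=$40.00
After 6 (deposit($500)): balance=$1190.00 total_interest=$40.00
After 7 (withdraw($300)): balance=$890.00 total_interest=$40.00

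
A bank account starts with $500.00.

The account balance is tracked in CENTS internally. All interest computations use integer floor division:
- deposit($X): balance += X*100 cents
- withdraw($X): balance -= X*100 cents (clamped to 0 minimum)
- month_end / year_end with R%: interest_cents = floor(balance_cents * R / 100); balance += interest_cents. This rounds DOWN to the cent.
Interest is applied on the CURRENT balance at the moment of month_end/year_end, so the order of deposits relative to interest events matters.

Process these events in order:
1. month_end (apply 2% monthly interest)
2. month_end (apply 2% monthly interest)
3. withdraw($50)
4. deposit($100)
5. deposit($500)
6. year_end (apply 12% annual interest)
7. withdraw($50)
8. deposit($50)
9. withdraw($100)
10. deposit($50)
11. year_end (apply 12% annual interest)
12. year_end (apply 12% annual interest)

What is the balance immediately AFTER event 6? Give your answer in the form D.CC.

Answer: 1198.62

Derivation:
After 1 (month_end (apply 2% monthly interest)): balance=$510.00 total_interest=$10.00
After 2 (month_end (apply 2% monthly interest)): balance=$520.20 total_interest=$20.20
After 3 (withdraw($50)): balance=$470.20 total_interest=$20.20
After 4 (deposit($100)): balance=$570.20 total_interest=$20.20
After 5 (deposit($500)): balance=$1070.20 total_interest=$20.20
After 6 (year_end (apply 12% annual interest)): balance=$1198.62 total_interest=$148.62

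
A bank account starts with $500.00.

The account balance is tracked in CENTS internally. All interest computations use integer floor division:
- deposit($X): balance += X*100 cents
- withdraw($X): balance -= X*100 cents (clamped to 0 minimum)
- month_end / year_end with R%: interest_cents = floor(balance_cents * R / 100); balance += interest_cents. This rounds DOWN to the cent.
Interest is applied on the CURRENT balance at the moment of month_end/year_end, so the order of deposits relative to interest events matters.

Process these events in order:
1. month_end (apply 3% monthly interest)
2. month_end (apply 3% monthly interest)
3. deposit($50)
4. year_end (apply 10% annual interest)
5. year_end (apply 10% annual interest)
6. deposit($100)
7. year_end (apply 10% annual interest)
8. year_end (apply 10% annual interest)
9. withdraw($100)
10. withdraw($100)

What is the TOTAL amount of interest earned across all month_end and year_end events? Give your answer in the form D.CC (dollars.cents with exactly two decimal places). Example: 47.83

After 1 (month_end (apply 3% monthly interest)): balance=$515.00 total_interest=$15.00
After 2 (month_end (apply 3% monthly interest)): balance=$530.45 total_interest=$30.45
After 3 (deposit($50)): balance=$580.45 total_interest=$30.45
After 4 (year_end (apply 10% annual interest)): balance=$638.49 total_interest=$88.49
After 5 (year_end (apply 10% annual interest)): balance=$702.33 total_interest=$152.33
After 6 (deposit($100)): balance=$802.33 total_interest=$152.33
After 7 (year_end (apply 10% annual interest)): balance=$882.56 total_interest=$232.56
After 8 (year_end (apply 10% annual interest)): balance=$970.81 total_interest=$320.81
After 9 (withdraw($100)): balance=$870.81 total_interest=$320.81
After 10 (withdraw($100)): balance=$770.81 total_interest=$320.81

Answer: 320.81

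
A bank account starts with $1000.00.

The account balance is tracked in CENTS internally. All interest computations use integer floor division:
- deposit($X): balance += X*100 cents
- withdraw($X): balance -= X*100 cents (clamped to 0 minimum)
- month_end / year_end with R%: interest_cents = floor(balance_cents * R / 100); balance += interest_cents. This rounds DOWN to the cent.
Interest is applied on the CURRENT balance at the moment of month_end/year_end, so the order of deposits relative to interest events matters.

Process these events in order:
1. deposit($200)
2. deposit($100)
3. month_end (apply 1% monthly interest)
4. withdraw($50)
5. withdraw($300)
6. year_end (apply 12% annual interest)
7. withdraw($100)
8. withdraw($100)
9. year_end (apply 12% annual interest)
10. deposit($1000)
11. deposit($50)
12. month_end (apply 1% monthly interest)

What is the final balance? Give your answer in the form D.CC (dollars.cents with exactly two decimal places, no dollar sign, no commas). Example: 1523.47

Answer: 2054.31

Derivation:
After 1 (deposit($200)): balance=$1200.00 total_interest=$0.00
After 2 (deposit($100)): balance=$1300.00 total_interest=$0.00
After 3 (month_end (apply 1% monthly interest)): balance=$1313.00 total_interest=$13.00
After 4 (withdraw($50)): balance=$1263.00 total_interest=$13.00
After 5 (withdraw($300)): balance=$963.00 total_interest=$13.00
After 6 (year_end (apply 12% annual interest)): balance=$1078.56 total_interest=$128.56
After 7 (withdraw($100)): balance=$978.56 total_interest=$128.56
After 8 (withdraw($100)): balance=$878.56 total_interest=$128.56
After 9 (year_end (apply 12% annual interest)): balance=$983.98 total_interest=$233.98
After 10 (deposit($1000)): balance=$1983.98 total_interest=$233.98
After 11 (deposit($50)): balance=$2033.98 total_interest=$233.98
After 12 (month_end (apply 1% monthly interest)): balance=$2054.31 total_interest=$254.31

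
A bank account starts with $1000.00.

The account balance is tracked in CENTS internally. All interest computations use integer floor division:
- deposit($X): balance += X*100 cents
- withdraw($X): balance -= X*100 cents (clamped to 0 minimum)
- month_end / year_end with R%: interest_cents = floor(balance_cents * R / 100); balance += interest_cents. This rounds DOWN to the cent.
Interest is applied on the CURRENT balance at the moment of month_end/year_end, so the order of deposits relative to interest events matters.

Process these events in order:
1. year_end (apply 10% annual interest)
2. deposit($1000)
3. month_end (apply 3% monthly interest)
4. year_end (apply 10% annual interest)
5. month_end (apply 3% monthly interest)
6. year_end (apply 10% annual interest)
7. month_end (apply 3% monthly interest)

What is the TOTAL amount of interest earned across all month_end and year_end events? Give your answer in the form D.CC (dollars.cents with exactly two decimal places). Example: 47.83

Answer: 776.60

Derivation:
After 1 (year_end (apply 10% annual interest)): balance=$1100.00 total_interest=$100.00
After 2 (deposit($1000)): balance=$2100.00 total_interest=$100.00
After 3 (month_end (apply 3% monthly interest)): balance=$2163.00 total_interest=$163.00
After 4 (year_end (apply 10% annual interest)): balance=$2379.30 total_interest=$379.30
After 5 (month_end (apply 3% monthly interest)): balance=$2450.67 total_interest=$450.67
After 6 (year_end (apply 10% annual interest)): balance=$2695.73 total_interest=$695.73
After 7 (month_end (apply 3% monthly interest)): balance=$2776.60 total_interest=$776.60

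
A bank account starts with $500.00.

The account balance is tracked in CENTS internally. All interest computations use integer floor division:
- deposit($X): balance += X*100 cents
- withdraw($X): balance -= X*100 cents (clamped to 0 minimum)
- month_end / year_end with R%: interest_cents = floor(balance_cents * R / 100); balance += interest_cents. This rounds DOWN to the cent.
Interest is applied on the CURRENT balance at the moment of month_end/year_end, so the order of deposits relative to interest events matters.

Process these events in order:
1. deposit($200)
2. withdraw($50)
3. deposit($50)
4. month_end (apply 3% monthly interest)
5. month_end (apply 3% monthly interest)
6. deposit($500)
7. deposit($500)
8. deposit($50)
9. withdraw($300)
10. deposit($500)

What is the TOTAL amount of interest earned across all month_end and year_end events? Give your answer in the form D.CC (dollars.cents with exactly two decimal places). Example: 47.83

After 1 (deposit($200)): balance=$700.00 total_interest=$0.00
After 2 (withdraw($50)): balance=$650.00 total_interest=$0.00
After 3 (deposit($50)): balance=$700.00 total_interest=$0.00
After 4 (month_end (apply 3% monthly interest)): balance=$721.00 total_interest=$21.00
After 5 (month_end (apply 3% monthly interest)): balance=$742.63 total_interest=$42.63
After 6 (deposit($500)): balance=$1242.63 total_interest=$42.63
After 7 (deposit($500)): balance=$1742.63 total_interest=$42.63
After 8 (deposit($50)): balance=$1792.63 total_interest=$42.63
After 9 (withdraw($300)): balance=$1492.63 total_interest=$42.63
After 10 (deposit($500)): balance=$1992.63 total_interest=$42.63

Answer: 42.63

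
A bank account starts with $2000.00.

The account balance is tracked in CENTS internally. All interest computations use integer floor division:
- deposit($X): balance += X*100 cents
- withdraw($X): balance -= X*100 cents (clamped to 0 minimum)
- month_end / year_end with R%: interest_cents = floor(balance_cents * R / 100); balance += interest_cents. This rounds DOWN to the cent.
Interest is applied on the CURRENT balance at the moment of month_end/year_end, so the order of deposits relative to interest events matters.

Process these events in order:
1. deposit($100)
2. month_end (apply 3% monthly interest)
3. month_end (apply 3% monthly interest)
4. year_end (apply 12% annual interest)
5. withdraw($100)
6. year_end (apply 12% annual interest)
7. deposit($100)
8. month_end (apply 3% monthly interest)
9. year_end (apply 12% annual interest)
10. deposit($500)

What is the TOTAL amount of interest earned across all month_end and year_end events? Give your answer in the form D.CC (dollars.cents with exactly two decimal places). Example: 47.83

Answer: 1110.05

Derivation:
After 1 (deposit($100)): balance=$2100.00 total_interest=$0.00
After 2 (month_end (apply 3% monthly interest)): balance=$2163.00 total_interest=$63.00
After 3 (month_end (apply 3% monthly interest)): balance=$2227.89 total_interest=$127.89
After 4 (year_end (apply 12% annual interest)): balance=$2495.23 total_interest=$395.23
After 5 (withdraw($100)): balance=$2395.23 total_interest=$395.23
After 6 (year_end (apply 12% annual interest)): balance=$2682.65 total_interest=$682.65
After 7 (deposit($100)): balance=$2782.65 total_interest=$682.65
After 8 (month_end (apply 3% monthly interest)): balance=$2866.12 total_interest=$766.12
After 9 (year_end (apply 12% annual interest)): balance=$3210.05 total_interest=$1110.05
After 10 (deposit($500)): balance=$3710.05 total_interest=$1110.05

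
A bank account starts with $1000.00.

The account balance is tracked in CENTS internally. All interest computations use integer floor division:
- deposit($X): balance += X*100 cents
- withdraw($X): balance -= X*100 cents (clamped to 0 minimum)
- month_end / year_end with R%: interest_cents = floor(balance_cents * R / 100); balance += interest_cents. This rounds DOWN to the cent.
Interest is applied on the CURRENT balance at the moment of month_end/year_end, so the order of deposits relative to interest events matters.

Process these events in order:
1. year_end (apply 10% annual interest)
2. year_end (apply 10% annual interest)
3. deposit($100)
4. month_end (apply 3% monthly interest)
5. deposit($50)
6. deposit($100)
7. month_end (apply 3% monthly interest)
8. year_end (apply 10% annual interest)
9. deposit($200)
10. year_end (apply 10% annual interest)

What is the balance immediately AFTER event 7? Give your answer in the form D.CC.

Answer: 1544.27

Derivation:
After 1 (year_end (apply 10% annual interest)): balance=$1100.00 total_interest=$100.00
After 2 (year_end (apply 10% annual interest)): balance=$1210.00 total_interest=$210.00
After 3 (deposit($100)): balance=$1310.00 total_interest=$210.00
After 4 (month_end (apply 3% monthly interest)): balance=$1349.30 total_interest=$249.30
After 5 (deposit($50)): balance=$1399.30 total_interest=$249.30
After 6 (deposit($100)): balance=$1499.30 total_interest=$249.30
After 7 (month_end (apply 3% monthly interest)): balance=$1544.27 total_interest=$294.27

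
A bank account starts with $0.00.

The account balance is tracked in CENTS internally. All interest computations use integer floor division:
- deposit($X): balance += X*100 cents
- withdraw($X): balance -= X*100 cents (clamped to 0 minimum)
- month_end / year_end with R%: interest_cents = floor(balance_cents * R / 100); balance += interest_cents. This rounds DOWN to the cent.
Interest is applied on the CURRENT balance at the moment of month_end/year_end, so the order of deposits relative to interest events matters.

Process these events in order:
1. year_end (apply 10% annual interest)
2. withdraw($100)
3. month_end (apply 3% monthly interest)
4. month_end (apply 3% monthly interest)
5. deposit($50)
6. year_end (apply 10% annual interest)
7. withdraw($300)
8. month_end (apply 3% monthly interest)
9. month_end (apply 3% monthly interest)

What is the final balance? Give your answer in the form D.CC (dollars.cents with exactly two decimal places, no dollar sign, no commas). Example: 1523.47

Answer: 0.00

Derivation:
After 1 (year_end (apply 10% annual interest)): balance=$0.00 total_interest=$0.00
After 2 (withdraw($100)): balance=$0.00 total_interest=$0.00
After 3 (month_end (apply 3% monthly interest)): balance=$0.00 total_interest=$0.00
After 4 (month_end (apply 3% monthly interest)): balance=$0.00 total_interest=$0.00
After 5 (deposit($50)): balance=$50.00 total_interest=$0.00
After 6 (year_end (apply 10% annual interest)): balance=$55.00 total_interest=$5.00
After 7 (withdraw($300)): balance=$0.00 total_interest=$5.00
After 8 (month_end (apply 3% monthly interest)): balance=$0.00 total_interest=$5.00
After 9 (month_end (apply 3% monthly interest)): balance=$0.00 total_interest=$5.00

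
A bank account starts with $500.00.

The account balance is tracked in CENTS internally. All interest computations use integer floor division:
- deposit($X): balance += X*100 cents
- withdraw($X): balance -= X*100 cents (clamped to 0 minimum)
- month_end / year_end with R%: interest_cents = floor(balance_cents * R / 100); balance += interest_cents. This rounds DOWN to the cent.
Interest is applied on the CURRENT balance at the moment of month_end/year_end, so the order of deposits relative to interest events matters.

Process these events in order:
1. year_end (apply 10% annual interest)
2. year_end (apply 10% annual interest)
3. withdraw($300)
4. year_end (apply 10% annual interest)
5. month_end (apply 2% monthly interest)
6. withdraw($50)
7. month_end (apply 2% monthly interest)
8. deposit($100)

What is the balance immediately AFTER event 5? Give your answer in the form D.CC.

After 1 (year_end (apply 10% annual interest)): balance=$550.00 total_interest=$50.00
After 2 (year_end (apply 10% annual interest)): balance=$605.00 total_interest=$105.00
After 3 (withdraw($300)): balance=$305.00 total_interest=$105.00
After 4 (year_end (apply 10% annual interest)): balance=$335.50 total_interest=$135.50
After 5 (month_end (apply 2% monthly interest)): balance=$342.21 total_interest=$142.21

Answer: 342.21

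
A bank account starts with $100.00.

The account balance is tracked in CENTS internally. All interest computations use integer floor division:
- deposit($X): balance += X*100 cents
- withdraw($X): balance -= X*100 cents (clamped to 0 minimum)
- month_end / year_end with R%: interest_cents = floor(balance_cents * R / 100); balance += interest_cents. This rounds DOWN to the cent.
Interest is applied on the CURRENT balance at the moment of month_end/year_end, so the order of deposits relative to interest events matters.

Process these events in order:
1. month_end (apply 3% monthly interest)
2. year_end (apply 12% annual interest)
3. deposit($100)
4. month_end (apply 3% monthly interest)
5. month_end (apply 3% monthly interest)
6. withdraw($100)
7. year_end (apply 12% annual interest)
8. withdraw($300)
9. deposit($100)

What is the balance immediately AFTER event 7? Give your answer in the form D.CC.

Answer: 143.88

Derivation:
After 1 (month_end (apply 3% monthly interest)): balance=$103.00 total_interest=$3.00
After 2 (year_end (apply 12% annual interest)): balance=$115.36 total_interest=$15.36
After 3 (deposit($100)): balance=$215.36 total_interest=$15.36
After 4 (month_end (apply 3% monthly interest)): balance=$221.82 total_interest=$21.82
After 5 (month_end (apply 3% monthly interest)): balance=$228.47 total_interest=$28.47
After 6 (withdraw($100)): balance=$128.47 total_interest=$28.47
After 7 (year_end (apply 12% annual interest)): balance=$143.88 total_interest=$43.88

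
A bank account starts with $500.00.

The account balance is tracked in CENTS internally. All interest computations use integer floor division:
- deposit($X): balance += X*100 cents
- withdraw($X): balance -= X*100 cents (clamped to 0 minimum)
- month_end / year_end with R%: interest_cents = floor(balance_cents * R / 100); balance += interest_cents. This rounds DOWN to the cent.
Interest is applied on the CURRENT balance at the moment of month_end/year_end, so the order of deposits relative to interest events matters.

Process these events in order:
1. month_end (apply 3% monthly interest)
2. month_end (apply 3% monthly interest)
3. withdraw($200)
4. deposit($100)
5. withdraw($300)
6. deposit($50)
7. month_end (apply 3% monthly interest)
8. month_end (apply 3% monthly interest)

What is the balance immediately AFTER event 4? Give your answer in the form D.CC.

After 1 (month_end (apply 3% monthly interest)): balance=$515.00 total_interest=$15.00
After 2 (month_end (apply 3% monthly interest)): balance=$530.45 total_interest=$30.45
After 3 (withdraw($200)): balance=$330.45 total_interest=$30.45
After 4 (deposit($100)): balance=$430.45 total_interest=$30.45

Answer: 430.45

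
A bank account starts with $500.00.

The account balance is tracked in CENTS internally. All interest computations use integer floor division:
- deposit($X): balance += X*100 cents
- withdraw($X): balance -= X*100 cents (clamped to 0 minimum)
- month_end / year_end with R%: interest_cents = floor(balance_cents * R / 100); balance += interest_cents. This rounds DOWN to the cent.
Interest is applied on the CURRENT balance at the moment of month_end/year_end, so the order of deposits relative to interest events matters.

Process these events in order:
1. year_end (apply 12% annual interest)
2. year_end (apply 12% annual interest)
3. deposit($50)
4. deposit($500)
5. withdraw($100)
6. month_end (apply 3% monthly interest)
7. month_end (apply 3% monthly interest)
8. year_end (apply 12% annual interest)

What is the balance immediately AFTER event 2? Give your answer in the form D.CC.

Answer: 627.20

Derivation:
After 1 (year_end (apply 12% annual interest)): balance=$560.00 total_interest=$60.00
After 2 (year_end (apply 12% annual interest)): balance=$627.20 total_interest=$127.20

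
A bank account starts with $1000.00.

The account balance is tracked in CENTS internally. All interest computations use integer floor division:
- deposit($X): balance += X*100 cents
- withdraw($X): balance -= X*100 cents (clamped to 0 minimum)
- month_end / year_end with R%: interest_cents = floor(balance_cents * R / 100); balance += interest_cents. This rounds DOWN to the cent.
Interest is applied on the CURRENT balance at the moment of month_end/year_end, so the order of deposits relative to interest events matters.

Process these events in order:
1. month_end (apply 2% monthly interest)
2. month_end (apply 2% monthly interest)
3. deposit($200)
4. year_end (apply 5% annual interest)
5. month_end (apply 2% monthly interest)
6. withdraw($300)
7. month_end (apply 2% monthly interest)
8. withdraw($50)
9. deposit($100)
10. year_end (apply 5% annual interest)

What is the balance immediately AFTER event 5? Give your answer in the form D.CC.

Answer: 1328.46

Derivation:
After 1 (month_end (apply 2% monthly interest)): balance=$1020.00 total_interest=$20.00
After 2 (month_end (apply 2% monthly interest)): balance=$1040.40 total_interest=$40.40
After 3 (deposit($200)): balance=$1240.40 total_interest=$40.40
After 4 (year_end (apply 5% annual interest)): balance=$1302.42 total_interest=$102.42
After 5 (month_end (apply 2% monthly interest)): balance=$1328.46 total_interest=$128.46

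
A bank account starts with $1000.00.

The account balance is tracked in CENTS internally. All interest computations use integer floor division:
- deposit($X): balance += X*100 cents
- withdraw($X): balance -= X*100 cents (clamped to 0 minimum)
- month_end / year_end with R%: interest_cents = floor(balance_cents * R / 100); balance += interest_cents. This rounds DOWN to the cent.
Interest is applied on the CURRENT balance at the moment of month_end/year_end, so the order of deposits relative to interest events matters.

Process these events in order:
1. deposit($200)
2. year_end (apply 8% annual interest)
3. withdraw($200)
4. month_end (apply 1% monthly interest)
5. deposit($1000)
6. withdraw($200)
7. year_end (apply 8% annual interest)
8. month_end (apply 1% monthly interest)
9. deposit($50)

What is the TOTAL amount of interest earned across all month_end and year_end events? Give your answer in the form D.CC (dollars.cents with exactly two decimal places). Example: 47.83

After 1 (deposit($200)): balance=$1200.00 total_interest=$0.00
After 2 (year_end (apply 8% annual interest)): balance=$1296.00 total_interest=$96.00
After 3 (withdraw($200)): balance=$1096.00 total_interest=$96.00
After 4 (month_end (apply 1% monthly interest)): balance=$1106.96 total_interest=$106.96
After 5 (deposit($1000)): balance=$2106.96 total_interest=$106.96
After 6 (withdraw($200)): balance=$1906.96 total_interest=$106.96
After 7 (year_end (apply 8% annual interest)): balance=$2059.51 total_interest=$259.51
After 8 (month_end (apply 1% monthly interest)): balance=$2080.10 total_interest=$280.10
After 9 (deposit($50)): balance=$2130.10 total_interest=$280.10

Answer: 280.10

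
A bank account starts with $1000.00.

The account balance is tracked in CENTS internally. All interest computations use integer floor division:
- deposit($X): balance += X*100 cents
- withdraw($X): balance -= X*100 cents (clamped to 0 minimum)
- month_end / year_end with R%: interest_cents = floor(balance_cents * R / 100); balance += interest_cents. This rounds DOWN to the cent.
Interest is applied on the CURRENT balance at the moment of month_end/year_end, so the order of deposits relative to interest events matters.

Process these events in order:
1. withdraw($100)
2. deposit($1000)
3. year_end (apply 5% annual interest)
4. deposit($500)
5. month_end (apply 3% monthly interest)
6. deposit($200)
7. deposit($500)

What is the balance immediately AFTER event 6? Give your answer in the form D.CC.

Answer: 2769.85

Derivation:
After 1 (withdraw($100)): balance=$900.00 total_interest=$0.00
After 2 (deposit($1000)): balance=$1900.00 total_interest=$0.00
After 3 (year_end (apply 5% annual interest)): balance=$1995.00 total_interest=$95.00
After 4 (deposit($500)): balance=$2495.00 total_interest=$95.00
After 5 (month_end (apply 3% monthly interest)): balance=$2569.85 total_interest=$169.85
After 6 (deposit($200)): balance=$2769.85 total_interest=$169.85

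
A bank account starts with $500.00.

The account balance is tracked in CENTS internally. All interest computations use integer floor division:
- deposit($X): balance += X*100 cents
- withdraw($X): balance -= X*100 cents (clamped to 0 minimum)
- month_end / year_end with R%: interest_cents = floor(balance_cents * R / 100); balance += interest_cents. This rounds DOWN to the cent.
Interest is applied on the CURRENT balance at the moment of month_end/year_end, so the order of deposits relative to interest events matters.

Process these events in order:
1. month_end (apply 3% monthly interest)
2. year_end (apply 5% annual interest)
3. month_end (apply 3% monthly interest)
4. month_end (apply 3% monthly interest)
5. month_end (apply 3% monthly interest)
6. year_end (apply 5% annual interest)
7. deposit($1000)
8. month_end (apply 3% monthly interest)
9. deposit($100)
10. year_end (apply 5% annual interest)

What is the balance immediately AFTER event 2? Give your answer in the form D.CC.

Answer: 540.75

Derivation:
After 1 (month_end (apply 3% monthly interest)): balance=$515.00 total_interest=$15.00
After 2 (year_end (apply 5% annual interest)): balance=$540.75 total_interest=$40.75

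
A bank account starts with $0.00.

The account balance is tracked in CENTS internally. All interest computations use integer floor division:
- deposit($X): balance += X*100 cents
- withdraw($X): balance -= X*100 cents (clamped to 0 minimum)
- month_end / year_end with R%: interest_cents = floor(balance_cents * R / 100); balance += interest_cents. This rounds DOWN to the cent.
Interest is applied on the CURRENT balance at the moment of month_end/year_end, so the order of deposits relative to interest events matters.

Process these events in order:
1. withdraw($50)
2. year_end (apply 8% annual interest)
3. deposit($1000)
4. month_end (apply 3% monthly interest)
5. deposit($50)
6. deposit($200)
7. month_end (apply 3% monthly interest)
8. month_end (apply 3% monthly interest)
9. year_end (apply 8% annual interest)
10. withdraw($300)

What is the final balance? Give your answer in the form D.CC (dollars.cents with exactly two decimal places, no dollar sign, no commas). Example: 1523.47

After 1 (withdraw($50)): balance=$0.00 total_interest=$0.00
After 2 (year_end (apply 8% annual interest)): balance=$0.00 total_interest=$0.00
After 3 (deposit($1000)): balance=$1000.00 total_interest=$0.00
After 4 (month_end (apply 3% monthly interest)): balance=$1030.00 total_interest=$30.00
After 5 (deposit($50)): balance=$1080.00 total_interest=$30.00
After 6 (deposit($200)): balance=$1280.00 total_interest=$30.00
After 7 (month_end (apply 3% monthly interest)): balance=$1318.40 total_interest=$68.40
After 8 (month_end (apply 3% monthly interest)): balance=$1357.95 total_interest=$107.95
After 9 (year_end (apply 8% annual interest)): balance=$1466.58 total_interest=$216.58
After 10 (withdraw($300)): balance=$1166.58 total_interest=$216.58

Answer: 1166.58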